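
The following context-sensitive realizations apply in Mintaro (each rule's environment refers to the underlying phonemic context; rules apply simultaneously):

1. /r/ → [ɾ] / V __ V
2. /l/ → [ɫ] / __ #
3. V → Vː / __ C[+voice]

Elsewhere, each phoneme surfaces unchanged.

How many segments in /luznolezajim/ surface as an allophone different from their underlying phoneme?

5

Segments that undergo a rule: /u/ → [uː] (rule 3); /o/ → [oː] (rule 3); /e/ → [eː] (rule 3); /a/ → [aː] (rule 3); /i/ → [iː] (rule 3).
All other segments surface unchanged.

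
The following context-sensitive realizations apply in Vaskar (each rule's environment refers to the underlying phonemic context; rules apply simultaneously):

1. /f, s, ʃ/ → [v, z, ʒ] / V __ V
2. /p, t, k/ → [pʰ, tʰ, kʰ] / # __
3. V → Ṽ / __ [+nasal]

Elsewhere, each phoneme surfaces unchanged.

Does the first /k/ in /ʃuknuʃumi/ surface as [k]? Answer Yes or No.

/k/ (between /u/ and /n/) fails the environment for rule 2, so it stays [k].
The actual realization is [k], which matches [k].

Yes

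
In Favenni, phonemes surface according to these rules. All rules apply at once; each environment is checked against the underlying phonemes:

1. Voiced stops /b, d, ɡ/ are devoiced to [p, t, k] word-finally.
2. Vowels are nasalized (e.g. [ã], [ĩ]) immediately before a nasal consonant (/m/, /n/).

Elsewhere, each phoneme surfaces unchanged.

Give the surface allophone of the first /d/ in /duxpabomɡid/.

[d]

/d/ (word-initial) is in the target of rule 1 but the environment (word-finally) is not met → [d].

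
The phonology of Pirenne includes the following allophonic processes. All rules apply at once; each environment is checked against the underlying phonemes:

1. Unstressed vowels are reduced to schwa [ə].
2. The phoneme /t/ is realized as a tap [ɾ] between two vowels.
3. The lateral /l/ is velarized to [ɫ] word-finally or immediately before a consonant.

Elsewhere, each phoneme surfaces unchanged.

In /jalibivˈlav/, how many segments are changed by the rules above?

Segments that undergo a rule: /a/ → [ə] (rule 1); /i/ → [ə] (rule 1); /i/ → [ə] (rule 1).
All other segments surface unchanged.

3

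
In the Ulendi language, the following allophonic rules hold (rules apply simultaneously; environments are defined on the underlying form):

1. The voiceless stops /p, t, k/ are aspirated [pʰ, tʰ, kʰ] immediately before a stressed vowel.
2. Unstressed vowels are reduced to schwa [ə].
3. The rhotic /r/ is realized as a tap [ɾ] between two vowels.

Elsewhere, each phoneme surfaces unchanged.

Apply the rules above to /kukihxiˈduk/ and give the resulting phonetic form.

/k/ (word-initial) fails the environment for rule 1, so it stays [k].
/u/ (between /k/ and /k/) occurs in an unstressed syllable → [ə] by rule 2.
/k/ (between /u/ and /i/): rule 1 targets it, but not immediately before a stressed vowel → unchanged [k].
/i/ (between /k/ and /h/): in an unstressed syllable, so rule 2 applies → [ə].
/i/ (between /x/ and /d/): in an unstressed syllable, so rule 2 applies → [ə].
/u/ (between /d/ and /k/): rule 2 targets it, but not in an unstressed syllable → unchanged [u].
/k/ (word-final): rule 1 targets it, but not immediately before a stressed vowel → unchanged [k].

[kəkəhxəˈduk]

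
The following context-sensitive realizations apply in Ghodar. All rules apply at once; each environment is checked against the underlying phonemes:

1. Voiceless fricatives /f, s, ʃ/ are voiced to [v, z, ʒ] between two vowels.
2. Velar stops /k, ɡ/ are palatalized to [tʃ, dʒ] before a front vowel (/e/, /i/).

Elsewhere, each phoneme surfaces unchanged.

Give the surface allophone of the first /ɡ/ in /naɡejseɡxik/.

[dʒ]

/ɡ/ meets the environment for rule 2 (before a front vowel) → [dʒ].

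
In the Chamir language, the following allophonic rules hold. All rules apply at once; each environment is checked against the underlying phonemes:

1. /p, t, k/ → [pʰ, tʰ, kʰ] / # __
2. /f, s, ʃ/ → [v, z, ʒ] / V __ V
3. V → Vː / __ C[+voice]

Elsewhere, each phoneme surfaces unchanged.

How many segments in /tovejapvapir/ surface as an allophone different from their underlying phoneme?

Segments that undergo a rule: /t/ → [tʰ] (rule 1); /o/ → [oː] (rule 3); /e/ → [eː] (rule 3); /i/ → [iː] (rule 3).
All other segments surface unchanged.

4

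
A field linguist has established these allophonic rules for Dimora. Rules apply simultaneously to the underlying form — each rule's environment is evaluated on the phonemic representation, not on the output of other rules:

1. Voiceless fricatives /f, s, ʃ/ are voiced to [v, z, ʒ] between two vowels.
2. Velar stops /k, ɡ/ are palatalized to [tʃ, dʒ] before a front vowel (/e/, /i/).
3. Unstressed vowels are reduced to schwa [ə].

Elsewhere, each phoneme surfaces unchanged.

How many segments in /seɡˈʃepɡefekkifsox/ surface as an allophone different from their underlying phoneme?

Segments that undergo a rule: /e/ → [ə] (rule 3); /ɡ/ → [dʒ] (rule 2); /e/ → [ə] (rule 3); /f/ → [v] (rule 1); /e/ → [ə] (rule 3); /k/ → [tʃ] (rule 2); /i/ → [ə] (rule 3); /o/ → [ə] (rule 3).
All other segments surface unchanged.

8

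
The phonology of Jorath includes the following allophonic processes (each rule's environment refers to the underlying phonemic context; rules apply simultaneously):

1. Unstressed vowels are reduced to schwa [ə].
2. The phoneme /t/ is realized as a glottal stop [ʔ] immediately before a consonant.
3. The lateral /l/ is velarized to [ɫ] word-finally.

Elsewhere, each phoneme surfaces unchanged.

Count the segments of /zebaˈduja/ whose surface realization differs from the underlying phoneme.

3

Segments that undergo a rule: /e/ → [ə] (rule 1); /a/ → [ə] (rule 1); /a/ → [ə] (rule 1).
All other segments surface unchanged.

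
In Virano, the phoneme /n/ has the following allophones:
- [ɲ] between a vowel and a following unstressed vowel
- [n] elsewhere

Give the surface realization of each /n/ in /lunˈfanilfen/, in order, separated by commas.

Occurrence 1 (position 3): no conditioning environment matches → elsewhere allophone [n].
Occurrence 2 (position 6): between a vowel and a following unstressed vowel → [ɲ].
Occurrence 3 (position 11): no conditioning environment matches → elsewhere allophone [n].

[n], [ɲ], [n]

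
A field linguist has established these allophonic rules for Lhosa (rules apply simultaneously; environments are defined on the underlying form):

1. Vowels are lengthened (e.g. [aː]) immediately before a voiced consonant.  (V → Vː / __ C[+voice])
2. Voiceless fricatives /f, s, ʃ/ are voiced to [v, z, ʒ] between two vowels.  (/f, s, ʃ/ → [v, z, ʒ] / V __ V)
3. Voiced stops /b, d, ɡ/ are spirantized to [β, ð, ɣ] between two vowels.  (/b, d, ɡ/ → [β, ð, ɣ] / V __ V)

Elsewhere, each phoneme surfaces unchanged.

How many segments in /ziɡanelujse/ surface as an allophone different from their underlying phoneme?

5

Segments that undergo a rule: /i/ → [iː] (rule 1); /ɡ/ → [ɣ] (rule 3); /a/ → [aː] (rule 1); /e/ → [eː] (rule 1); /u/ → [uː] (rule 1).
All other segments surface unchanged.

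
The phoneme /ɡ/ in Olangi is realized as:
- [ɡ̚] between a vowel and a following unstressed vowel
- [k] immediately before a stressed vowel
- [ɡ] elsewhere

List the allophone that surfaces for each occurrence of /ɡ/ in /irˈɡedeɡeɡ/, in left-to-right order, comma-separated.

Occurrence 1 (position 3): immediately before a stressed vowel → [k].
Occurrence 2 (position 7): between a vowel and a following unstressed vowel → [ɡ̚].
Occurrence 3 (position 9): no conditioning environment matches → elsewhere allophone [ɡ].

[k], [ɡ̚], [ɡ]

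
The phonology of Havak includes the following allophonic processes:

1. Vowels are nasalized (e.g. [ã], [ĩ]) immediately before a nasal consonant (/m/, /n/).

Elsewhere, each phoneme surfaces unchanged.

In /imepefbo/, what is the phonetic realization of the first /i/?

/i/ meets the environment for rule 1 (before a nasal consonant) → [ĩ].

[ĩ]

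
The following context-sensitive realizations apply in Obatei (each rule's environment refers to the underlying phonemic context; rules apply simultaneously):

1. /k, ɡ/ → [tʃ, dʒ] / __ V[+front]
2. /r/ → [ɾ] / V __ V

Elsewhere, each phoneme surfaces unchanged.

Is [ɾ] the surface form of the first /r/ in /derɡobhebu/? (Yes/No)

/r/ (between /e/ and /ɡ/) fails the environment for rule 2, so it stays [r].
The actual realization is [r], not [ɾ].

No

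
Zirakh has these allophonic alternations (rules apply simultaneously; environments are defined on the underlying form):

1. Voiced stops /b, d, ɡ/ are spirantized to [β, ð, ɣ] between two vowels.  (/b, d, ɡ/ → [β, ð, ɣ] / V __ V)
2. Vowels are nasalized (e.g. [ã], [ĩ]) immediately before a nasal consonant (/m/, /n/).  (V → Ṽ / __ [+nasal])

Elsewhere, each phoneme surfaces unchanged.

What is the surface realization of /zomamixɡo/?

/z/ (word-initial) is unaffected → [z].
Rule 2 applies to /o/ (between /z/ and /m/: before a nasal consonant) → [õ].
/m/ (between /o/ and /a/): no rule targets it → [m].
/a/ (between /m/ and /m/) occurs before a nasal consonant → [ã] by rule 2.
/m/ stays [m].
/i/ (between /m/ and /x/): rule 2 targets it, but not before a nasal consonant → unchanged [i].
/x/ stays [x].
/ɡ/ (between /x/ and /o/): rule 1 targets it, but not between two vowels → unchanged [ɡ].
/o/ — word-final; rule 2 does not apply here → [o].

[zõmãmixɡo]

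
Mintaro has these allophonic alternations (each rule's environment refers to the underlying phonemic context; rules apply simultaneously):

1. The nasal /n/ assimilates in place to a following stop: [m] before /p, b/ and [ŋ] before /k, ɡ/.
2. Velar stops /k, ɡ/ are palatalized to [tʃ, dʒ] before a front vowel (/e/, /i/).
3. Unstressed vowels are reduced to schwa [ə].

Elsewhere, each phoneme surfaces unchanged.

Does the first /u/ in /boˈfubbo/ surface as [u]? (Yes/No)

Yes

/u/ — between /f/ and /b/; rule 3 does not apply here → [u].
The actual realization is [u], which matches [u].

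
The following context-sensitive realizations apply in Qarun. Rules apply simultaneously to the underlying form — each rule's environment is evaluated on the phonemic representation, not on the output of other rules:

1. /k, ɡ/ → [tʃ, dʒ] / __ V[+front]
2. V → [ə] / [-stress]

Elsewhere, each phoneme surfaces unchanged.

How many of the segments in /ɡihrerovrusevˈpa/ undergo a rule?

Segments that undergo a rule: /ɡ/ → [dʒ] (rule 1); /i/ → [ə] (rule 2); /e/ → [ə] (rule 2); /o/ → [ə] (rule 2); /u/ → [ə] (rule 2); /e/ → [ə] (rule 2).
All other segments surface unchanged.

6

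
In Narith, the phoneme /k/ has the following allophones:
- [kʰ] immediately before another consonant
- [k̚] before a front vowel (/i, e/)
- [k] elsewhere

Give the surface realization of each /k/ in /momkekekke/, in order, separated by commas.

Occurrence 1 (position 4): before a front vowel (/i, e/) → [k̚].
Occurrence 2 (position 6): before a front vowel (/i, e/) → [k̚].
Occurrence 3 (position 8): immediately before another consonant → [kʰ].
Occurrence 4 (position 9): before a front vowel (/i, e/) → [k̚].

[k̚], [k̚], [kʰ], [k̚]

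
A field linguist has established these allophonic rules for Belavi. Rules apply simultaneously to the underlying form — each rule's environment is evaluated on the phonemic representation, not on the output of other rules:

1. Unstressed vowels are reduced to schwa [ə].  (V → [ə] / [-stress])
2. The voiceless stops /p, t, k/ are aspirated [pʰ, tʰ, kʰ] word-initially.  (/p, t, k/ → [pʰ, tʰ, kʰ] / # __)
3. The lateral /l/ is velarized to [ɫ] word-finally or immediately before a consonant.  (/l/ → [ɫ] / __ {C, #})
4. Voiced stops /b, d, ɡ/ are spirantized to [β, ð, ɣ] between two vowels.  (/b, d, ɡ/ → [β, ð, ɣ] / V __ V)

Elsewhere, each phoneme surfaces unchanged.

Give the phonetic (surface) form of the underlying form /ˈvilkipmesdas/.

/v/ (word-initial) is unaffected → [v].
/i/ (between /v/ and /l/) fails the environment for rule 1, so it stays [i].
/l/ — between /i/ and /k/, word-finally or immediately before a consonant — surfaces as [ɫ] (rule 3).
/k/ (between /l/ and /i/) is in the target of rule 2 but the environment (word-initially) is not met → [k].
/i/ (between /k/ and /p/) occurs in an unstressed syllable → [ə] by rule 1.
/p/ (between /i/ and /m/) is in the target of rule 2 but the environment (word-initially) is not met → [p].
/m/ — not in any rule's target class → [m].
/e/ — between /m/ and /s/, in an unstressed syllable — surfaces as [ə] (rule 1).
/s/ (between /e/ and /d/) is unaffected → [s].
/d/ (between /s/ and /a/) fails the environment for rule 4, so it stays [d].
Rule 1 applies to /a/ (between /d/ and /s/: in an unstressed syllable) → [ə].
/s/ — not in any rule's target class → [s].

[ˈviɫkəpməsdəs]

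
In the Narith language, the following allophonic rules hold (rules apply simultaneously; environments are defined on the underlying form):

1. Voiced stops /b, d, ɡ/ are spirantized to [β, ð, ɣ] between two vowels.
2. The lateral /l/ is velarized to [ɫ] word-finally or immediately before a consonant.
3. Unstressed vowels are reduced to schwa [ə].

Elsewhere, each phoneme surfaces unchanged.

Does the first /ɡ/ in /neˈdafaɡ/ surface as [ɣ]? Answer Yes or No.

/ɡ/ (word-final): rule 1 targets it, but not between two vowels → unchanged [ɡ].
The actual realization is [ɡ], not [ɣ].

No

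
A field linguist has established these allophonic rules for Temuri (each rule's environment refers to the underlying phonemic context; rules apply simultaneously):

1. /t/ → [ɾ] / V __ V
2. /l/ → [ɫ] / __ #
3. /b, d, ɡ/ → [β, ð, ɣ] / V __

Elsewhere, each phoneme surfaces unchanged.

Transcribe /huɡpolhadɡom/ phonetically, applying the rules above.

[huɣpolhaðɡom]

/h/ stays [h].
/u/ (between /h/ and /ɡ/) is unaffected → [u].
/ɡ/ (between /u/ and /p/): immediately after a vowel, so rule 3 applies → [ɣ].
/p/ (between /ɡ/ and /o/) is unaffected → [p].
/o/ (between /p/ and /l/): no rule targets it → [o].
/l/ (between /o/ and /h/) is in the target of rule 2 but the environment (word-finally) is not met → [l].
/h/ stays [h].
/a/ (between /h/ and /d/) is unaffected → [a].
Rule 3 applies to /d/ (between /a/ and /ɡ/: immediately after a vowel) → [ð].
/ɡ/ (between /d/ and /o/) is in the target of rule 3 but the environment (immediately after a vowel) is not met → [ɡ].
/o/ stays [o].
/m/ stays [m].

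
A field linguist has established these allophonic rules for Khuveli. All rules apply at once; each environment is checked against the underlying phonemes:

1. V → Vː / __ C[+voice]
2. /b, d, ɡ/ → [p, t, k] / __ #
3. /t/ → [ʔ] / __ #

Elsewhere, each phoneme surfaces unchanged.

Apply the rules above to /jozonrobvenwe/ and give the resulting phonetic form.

[joːzoːnroːbveːnwe]

/o/ — between /j/ and /z/, before a voiced consonant — surfaces as [oː] (rule 1).
/o/ (between /z/ and /n/): before a voiced consonant, so rule 1 applies → [oː].
Rule 1 applies to /o/ (between /r/ and /b/: before a voiced consonant) → [oː].
/b/ (between /o/ and /v/) is in the target of rule 2 but the environment (word-finally) is not met → [b].
/e/ meets the environment for rule 1 (before a voiced consonant) → [eː].
/e/ (word-final): rule 1 targets it, but not before a voiced consonant → unchanged [e].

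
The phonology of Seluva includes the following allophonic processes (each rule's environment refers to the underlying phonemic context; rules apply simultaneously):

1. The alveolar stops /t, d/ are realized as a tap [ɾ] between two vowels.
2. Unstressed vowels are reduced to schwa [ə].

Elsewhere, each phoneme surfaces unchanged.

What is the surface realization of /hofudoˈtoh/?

[həfəɾəˈɾoh]

/o/ (between /h/ and /f/): in an unstressed syllable, so rule 2 applies → [ə].
/u/ (between /f/ and /d/) occurs in an unstressed syllable → [ə] by rule 2.
/d/ meets the environment for rule 1 (between two vowels) → [ɾ].
Rule 2 applies to /o/ (between /d/ and /t/: in an unstressed syllable) → [ə].
/t/ meets the environment for rule 1 (between two vowels) → [ɾ].
/o/ (between /t/ and /h/): rule 2 targets it, but not in an unstressed syllable → unchanged [o].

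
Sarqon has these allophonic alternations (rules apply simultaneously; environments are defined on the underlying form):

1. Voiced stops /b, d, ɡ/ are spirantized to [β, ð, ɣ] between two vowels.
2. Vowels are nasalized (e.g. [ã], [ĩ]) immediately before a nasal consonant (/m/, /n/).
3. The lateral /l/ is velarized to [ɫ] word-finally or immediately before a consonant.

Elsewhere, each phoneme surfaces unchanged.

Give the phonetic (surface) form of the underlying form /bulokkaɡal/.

/b/ (word-initial): rule 1 targets it, but not between two vowels → unchanged [b].
/u/ (between /b/ and /l/) is in the target of rule 2 but the environment (before a nasal consonant) is not met → [u].
/l/ (between /u/ and /o/): rule 3 targets it, but not word-finally or immediately before a consonant → unchanged [l].
/o/ (between /l/ and /k/) is in the target of rule 2 but the environment (before a nasal consonant) is not met → [o].
/k/ (between /o/ and /k/) is unaffected → [k].
/k/ (between /k/ and /a/): no rule targets it → [k].
/a/ (between /k/ and /ɡ/) fails the environment for rule 2, so it stays [a].
/ɡ/ (between /a/ and /a/): between two vowels, so rule 1 applies → [ɣ].
/a/ (between /ɡ/ and /l/) is in the target of rule 2 but the environment (before a nasal consonant) is not met → [a].
/l/ — word-final, word-finally or immediately before a consonant — surfaces as [ɫ] (rule 3).

[bulokkaɣaɫ]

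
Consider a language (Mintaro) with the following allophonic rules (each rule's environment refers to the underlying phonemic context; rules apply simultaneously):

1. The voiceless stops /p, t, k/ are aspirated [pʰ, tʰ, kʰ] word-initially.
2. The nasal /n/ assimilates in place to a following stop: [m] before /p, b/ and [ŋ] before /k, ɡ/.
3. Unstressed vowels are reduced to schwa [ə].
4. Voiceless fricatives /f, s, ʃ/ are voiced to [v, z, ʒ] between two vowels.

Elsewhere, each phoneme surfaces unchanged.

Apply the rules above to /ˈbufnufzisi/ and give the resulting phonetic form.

[ˈbufnəfzəzə]

/u/ — between /b/ and /f/; rule 3 does not apply here → [u].
/f/ (between /u/ and /n/) fails the environment for rule 4, so it stays [f].
/n/ (between /f/ and /u/) is in the target of rule 2 but the environment (before a labial or velar stop) is not met → [n].
/u/ — between /n/ and /f/, in an unstressed syllable — surfaces as [ə] (rule 3).
/f/ (between /u/ and /z/) fails the environment for rule 4, so it stays [f].
/i/ (between /z/ and /s/): in an unstressed syllable, so rule 3 applies → [ə].
/s/ — between /i/ and /i/, between two vowels — surfaces as [z] (rule 4).
Rule 3 applies to /i/ (word-final: in an unstressed syllable) → [ə].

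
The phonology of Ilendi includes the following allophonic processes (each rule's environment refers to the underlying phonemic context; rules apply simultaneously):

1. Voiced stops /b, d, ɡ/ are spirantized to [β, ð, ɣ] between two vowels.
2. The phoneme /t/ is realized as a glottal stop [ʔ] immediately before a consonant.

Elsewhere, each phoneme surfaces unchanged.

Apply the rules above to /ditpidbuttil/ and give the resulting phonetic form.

/d/ (word-initial) is in the target of rule 1 but the environment (between two vowels) is not met → [d].
/i/ (between /d/ and /t/): no rule targets it → [i].
/t/ meets the environment for rule 2 (immediately before a consonant) → [ʔ].
/p/ — not in any rule's target class → [p].
/i/ — not in any rule's target class → [i].
/d/ — between /i/ and /b/; rule 1 does not apply here → [d].
/b/ (between /d/ and /u/) fails the environment for rule 1, so it stays [b].
/u/ — not in any rule's target class → [u].
/t/ (between /u/ and /t/): immediately before a consonant, so rule 2 applies → [ʔ].
/t/ (between /t/ and /i/) fails the environment for rule 2, so it stays [t].
/i/ (between /t/ and /l/): no rule targets it → [i].
/l/ — not in any rule's target class → [l].

[diʔpidbuʔtil]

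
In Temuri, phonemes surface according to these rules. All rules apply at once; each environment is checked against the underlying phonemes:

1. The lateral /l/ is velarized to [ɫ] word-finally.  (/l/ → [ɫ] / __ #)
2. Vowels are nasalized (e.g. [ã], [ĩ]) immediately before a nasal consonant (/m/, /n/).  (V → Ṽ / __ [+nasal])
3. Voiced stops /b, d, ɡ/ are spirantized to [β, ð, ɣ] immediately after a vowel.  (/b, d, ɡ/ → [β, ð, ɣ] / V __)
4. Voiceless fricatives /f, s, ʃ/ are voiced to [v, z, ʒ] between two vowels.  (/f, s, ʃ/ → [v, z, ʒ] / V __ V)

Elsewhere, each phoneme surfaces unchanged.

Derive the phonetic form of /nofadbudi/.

/n/ (word-initial): no rule targets it → [n].
/o/ — between /n/ and /f/; rule 2 does not apply here → [o].
Rule 4 applies to /f/ (between /o/ and /a/: between two vowels) → [v].
/a/ (between /f/ and /d/): rule 2 targets it, but not before a nasal consonant → unchanged [a].
/d/ meets the environment for rule 3 (immediately after a vowel) → [ð].
/b/ (between /d/ and /u/): rule 3 targets it, but not immediately after a vowel → unchanged [b].
/u/ (between /b/ and /d/) fails the environment for rule 2, so it stays [u].
/d/ (between /u/ and /i/): immediately after a vowel, so rule 3 applies → [ð].
/i/ — word-final; rule 2 does not apply here → [i].

[novaðbuði]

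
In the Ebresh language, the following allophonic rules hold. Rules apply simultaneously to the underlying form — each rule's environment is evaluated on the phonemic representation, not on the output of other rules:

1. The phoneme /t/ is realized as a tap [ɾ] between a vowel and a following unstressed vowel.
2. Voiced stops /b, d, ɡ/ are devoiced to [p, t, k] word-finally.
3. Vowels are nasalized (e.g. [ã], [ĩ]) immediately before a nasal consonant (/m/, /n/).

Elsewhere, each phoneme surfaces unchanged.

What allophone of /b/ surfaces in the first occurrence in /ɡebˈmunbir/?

/b/ — between /e/ and /m/; rule 2 does not apply here → [b].

[b]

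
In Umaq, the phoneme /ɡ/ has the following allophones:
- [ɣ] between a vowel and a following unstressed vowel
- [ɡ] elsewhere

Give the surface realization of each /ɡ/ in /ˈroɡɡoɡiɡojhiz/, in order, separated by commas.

Occurrence 1 (position 3): no conditioning environment matches → elsewhere allophone [ɡ].
Occurrence 2 (position 4): no conditioning environment matches → elsewhere allophone [ɡ].
Occurrence 3 (position 6): between a vowel and a following unstressed vowel → [ɣ].
Occurrence 4 (position 8): between a vowel and a following unstressed vowel → [ɣ].

[ɡ], [ɡ], [ɣ], [ɣ]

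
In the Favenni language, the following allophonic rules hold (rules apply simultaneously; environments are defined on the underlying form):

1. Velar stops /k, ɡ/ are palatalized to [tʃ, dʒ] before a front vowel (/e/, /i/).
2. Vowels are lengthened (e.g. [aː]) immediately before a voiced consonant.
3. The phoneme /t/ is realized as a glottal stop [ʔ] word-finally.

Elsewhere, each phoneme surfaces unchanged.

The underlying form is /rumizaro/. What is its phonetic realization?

[ruːmiːzaːro]

/u/ (between /r/ and /m/): before a voiced consonant, so rule 2 applies → [uː].
/i/ — between /m/ and /z/, before a voiced consonant — surfaces as [iː] (rule 2).
/a/ meets the environment for rule 2 (before a voiced consonant) → [aː].
/o/ (word-final) fails the environment for rule 2, so it stays [o].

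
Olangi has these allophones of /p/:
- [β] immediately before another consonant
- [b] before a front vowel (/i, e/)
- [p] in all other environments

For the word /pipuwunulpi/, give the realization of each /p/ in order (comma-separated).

[b], [p], [b]

Occurrence 1 (position 1): before a front vowel (/i, e/) → [b].
Occurrence 2 (position 3): no conditioning environment matches → elsewhere allophone [p].
Occurrence 3 (position 10): before a front vowel (/i, e/) → [b].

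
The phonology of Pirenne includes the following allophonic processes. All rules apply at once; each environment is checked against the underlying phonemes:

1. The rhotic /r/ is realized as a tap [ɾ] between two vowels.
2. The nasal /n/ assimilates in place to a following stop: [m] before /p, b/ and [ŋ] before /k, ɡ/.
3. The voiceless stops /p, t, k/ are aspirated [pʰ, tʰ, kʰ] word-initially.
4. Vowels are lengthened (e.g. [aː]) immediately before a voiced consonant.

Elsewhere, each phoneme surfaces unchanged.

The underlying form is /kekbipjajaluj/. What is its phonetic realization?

[kʰekbipjaːjaːluːj]

/k/ meets the environment for rule 3 (word-initially) → [kʰ].
/e/ — between /k/ and /k/; rule 4 does not apply here → [e].
/k/ (between /e/ and /b/): rule 3 targets it, but not word-initially → unchanged [k].
/b/ (between /k/ and /i/) is unaffected → [b].
/i/ (between /b/ and /p/) fails the environment for rule 4, so it stays [i].
/p/ — between /i/ and /j/; rule 3 does not apply here → [p].
/j/ (between /p/ and /a/): no rule targets it → [j].
/a/ (between /j/ and /j/) occurs before a voiced consonant → [aː] by rule 4.
/j/ (between /a/ and /a/) is unaffected → [j].
/a/ (between /j/ and /l/) occurs before a voiced consonant → [aː] by rule 4.
/l/ stays [l].
/u/ — between /l/ and /j/, before a voiced consonant — surfaces as [uː] (rule 4).
/j/ (word-final): no rule targets it → [j].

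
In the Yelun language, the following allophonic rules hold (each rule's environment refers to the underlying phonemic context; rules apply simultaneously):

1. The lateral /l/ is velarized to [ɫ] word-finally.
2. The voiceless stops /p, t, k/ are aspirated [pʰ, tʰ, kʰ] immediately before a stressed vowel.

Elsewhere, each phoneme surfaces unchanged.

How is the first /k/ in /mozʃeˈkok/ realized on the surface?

/k/ (between /e/ and /o/) occurs immediately before a stressed vowel → [kʰ] by rule 2.

[kʰ]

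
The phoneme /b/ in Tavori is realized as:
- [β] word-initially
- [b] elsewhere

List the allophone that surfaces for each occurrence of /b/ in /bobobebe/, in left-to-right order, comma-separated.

Occurrence 1 (position 1): word-initially → [β].
Occurrence 2 (position 3): no conditioning environment matches → elsewhere allophone [b].
Occurrence 3 (position 5): no conditioning environment matches → elsewhere allophone [b].
Occurrence 4 (position 7): no conditioning environment matches → elsewhere allophone [b].

[β], [b], [b], [b]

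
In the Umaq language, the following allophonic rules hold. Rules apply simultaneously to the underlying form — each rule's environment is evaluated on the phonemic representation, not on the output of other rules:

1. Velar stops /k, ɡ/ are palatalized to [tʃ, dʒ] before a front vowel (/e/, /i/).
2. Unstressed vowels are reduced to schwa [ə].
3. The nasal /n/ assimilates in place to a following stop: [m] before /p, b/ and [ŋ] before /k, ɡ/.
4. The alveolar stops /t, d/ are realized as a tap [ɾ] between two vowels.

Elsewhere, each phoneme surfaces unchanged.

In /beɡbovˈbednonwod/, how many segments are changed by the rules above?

4

Segments that undergo a rule: /e/ → [ə] (rule 2); /o/ → [ə] (rule 2); /o/ → [ə] (rule 2); /o/ → [ə] (rule 2).
All other segments surface unchanged.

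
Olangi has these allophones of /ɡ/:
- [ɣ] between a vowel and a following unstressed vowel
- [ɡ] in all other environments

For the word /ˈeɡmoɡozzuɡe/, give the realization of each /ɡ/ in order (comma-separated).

Occurrence 1 (position 2): no conditioning environment matches → elsewhere allophone [ɡ].
Occurrence 2 (position 5): between a vowel and a following unstressed vowel → [ɣ].
Occurrence 3 (position 10): between a vowel and a following unstressed vowel → [ɣ].

[ɡ], [ɣ], [ɣ]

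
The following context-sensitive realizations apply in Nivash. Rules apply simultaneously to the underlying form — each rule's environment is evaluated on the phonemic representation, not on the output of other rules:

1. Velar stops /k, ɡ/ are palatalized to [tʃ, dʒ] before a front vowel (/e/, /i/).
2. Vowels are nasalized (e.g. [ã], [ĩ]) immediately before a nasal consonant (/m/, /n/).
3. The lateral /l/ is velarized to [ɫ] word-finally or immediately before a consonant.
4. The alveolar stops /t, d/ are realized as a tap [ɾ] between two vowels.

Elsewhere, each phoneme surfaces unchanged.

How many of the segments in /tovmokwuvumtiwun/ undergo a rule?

2

Segments that undergo a rule: /u/ → [ũ] (rule 2); /u/ → [ũ] (rule 2).
All other segments surface unchanged.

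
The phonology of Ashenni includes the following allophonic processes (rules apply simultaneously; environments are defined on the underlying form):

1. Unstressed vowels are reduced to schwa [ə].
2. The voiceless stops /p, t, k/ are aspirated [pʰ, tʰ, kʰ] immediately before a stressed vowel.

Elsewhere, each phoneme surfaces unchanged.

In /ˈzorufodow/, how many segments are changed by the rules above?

Segments that undergo a rule: /u/ → [ə] (rule 1); /o/ → [ə] (rule 1); /o/ → [ə] (rule 1).
All other segments surface unchanged.

3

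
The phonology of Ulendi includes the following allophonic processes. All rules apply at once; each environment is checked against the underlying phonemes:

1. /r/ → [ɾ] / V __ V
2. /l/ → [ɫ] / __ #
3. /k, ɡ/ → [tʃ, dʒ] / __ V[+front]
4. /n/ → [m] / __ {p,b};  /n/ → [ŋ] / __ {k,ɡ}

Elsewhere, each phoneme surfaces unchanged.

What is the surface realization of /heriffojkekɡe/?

[heɾiffojtʃekdʒe]

/h/ — not in any rule's target class → [h].
/e/ (between /h/ and /r/): no rule targets it → [e].
/r/ (between /e/ and /i/) occurs between two vowels → [ɾ] by rule 1.
/i/ (between /r/ and /f/) is unaffected → [i].
/f/ stays [f].
/f/ — not in any rule's target class → [f].
/o/ stays [o].
/j/ (between /o/ and /k/): no rule targets it → [j].
/k/ — between /j/ and /e/, before a front vowel — surfaces as [tʃ] (rule 3).
/e/ (between /k/ and /k/) is unaffected → [e].
/k/ (between /e/ and /ɡ/) fails the environment for rule 3, so it stays [k].
/ɡ/ meets the environment for rule 3 (before a front vowel) → [dʒ].
/e/ (word-final): no rule targets it → [e].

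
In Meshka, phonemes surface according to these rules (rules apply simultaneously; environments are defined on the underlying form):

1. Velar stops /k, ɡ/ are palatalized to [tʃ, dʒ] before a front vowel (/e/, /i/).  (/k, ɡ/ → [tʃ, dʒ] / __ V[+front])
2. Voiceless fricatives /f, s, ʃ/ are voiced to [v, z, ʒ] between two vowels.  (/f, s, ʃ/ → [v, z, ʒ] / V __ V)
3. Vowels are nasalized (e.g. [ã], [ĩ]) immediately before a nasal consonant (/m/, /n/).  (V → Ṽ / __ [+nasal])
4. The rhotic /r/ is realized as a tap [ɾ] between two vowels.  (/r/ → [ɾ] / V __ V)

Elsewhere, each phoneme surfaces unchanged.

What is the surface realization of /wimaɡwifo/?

/w/ stays [w].
/i/ — between /w/ and /m/, before a nasal consonant — surfaces as [ĩ] (rule 3).
/m/ stays [m].
/a/ — between /m/ and /ɡ/; rule 3 does not apply here → [a].
/ɡ/ (between /a/ and /w/) fails the environment for rule 1, so it stays [ɡ].
/w/ — not in any rule's target class → [w].
/i/ (between /w/ and /f/) is in the target of rule 3 but the environment (before a nasal consonant) is not met → [i].
/f/ meets the environment for rule 2 (between two vowels) → [v].
/o/ (word-final): rule 3 targets it, but not before a nasal consonant → unchanged [o].

[wĩmaɡwivo]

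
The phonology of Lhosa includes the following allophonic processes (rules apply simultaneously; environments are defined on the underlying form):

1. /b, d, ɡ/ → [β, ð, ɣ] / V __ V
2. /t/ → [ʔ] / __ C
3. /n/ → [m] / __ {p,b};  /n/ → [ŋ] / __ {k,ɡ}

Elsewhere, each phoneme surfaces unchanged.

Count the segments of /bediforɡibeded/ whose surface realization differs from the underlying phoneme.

3

Segments that undergo a rule: /d/ → [ð] (rule 1); /b/ → [β] (rule 1); /d/ → [ð] (rule 1).
All other segments surface unchanged.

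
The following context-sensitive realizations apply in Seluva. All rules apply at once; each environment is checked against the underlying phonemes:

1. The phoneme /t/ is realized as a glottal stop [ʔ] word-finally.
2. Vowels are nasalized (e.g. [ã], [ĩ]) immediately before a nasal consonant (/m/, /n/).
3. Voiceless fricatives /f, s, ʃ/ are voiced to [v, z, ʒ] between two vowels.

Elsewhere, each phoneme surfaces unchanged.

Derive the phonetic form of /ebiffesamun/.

/e/ (word-initial): rule 2 targets it, but not before a nasal consonant → unchanged [e].
/b/ — not in any rule's target class → [b].
/i/ (between /b/ and /f/) is in the target of rule 2 but the environment (before a nasal consonant) is not met → [i].
/f/ (between /i/ and /f/) fails the environment for rule 3, so it stays [f].
/f/ (between /f/ and /e/): rule 3 targets it, but not between two vowels → unchanged [f].
/e/ — between /f/ and /s/; rule 2 does not apply here → [e].
Rule 3 applies to /s/ (between /e/ and /a/: between two vowels) → [z].
/a/ (between /s/ and /m/) occurs before a nasal consonant → [ã] by rule 2.
/m/ (between /a/ and /u/): no rule targets it → [m].
Rule 2 applies to /u/ (between /m/ and /n/: before a nasal consonant) → [ũ].
/n/ — not in any rule's target class → [n].

[ebiffezãmũn]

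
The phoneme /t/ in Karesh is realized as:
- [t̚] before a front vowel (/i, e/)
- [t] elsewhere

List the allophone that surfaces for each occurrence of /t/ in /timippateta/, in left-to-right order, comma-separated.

[t̚], [t̚], [t]

Occurrence 1 (position 1): before a front vowel (/i, e/) → [t̚].
Occurrence 2 (position 8): before a front vowel (/i, e/) → [t̚].
Occurrence 3 (position 10): no conditioning environment matches → elsewhere allophone [t].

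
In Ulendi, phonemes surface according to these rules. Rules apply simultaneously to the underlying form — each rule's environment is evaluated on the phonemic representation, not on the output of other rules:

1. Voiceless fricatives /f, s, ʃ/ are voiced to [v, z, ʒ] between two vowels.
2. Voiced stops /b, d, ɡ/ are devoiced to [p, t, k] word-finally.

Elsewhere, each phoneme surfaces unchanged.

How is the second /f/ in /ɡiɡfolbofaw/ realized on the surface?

[v]

/f/ (between /o/ and /a/): between two vowels, so rule 1 applies → [v].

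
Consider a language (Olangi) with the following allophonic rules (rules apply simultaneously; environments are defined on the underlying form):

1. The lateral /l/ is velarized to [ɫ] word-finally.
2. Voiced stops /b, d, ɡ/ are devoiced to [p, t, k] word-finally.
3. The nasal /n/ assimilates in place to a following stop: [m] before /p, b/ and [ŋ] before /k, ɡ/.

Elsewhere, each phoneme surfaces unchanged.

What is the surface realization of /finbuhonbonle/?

[fimbuhombonle]

/n/ — between /i/ and /b/, before a labial or velar stop — surfaces as [m] (rule 3).
/b/ (between /n/ and /u/) fails the environment for rule 2, so it stays [b].
Rule 3 applies to /n/ (between /o/ and /b/: before a labial or velar stop) → [m].
/b/ (between /n/ and /o/) fails the environment for rule 2, so it stays [b].
/n/ — between /o/ and /l/; rule 3 does not apply here → [n].
/l/ — between /n/ and /e/; rule 1 does not apply here → [l].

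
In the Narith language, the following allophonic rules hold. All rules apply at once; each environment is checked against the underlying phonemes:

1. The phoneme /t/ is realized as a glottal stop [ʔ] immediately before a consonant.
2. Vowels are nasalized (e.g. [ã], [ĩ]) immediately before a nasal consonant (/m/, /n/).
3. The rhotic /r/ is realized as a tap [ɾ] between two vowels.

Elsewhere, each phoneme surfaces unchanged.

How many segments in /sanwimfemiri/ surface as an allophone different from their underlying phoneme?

4

Segments that undergo a rule: /a/ → [ã] (rule 2); /i/ → [ĩ] (rule 2); /e/ → [ẽ] (rule 2); /r/ → [ɾ] (rule 3).
All other segments surface unchanged.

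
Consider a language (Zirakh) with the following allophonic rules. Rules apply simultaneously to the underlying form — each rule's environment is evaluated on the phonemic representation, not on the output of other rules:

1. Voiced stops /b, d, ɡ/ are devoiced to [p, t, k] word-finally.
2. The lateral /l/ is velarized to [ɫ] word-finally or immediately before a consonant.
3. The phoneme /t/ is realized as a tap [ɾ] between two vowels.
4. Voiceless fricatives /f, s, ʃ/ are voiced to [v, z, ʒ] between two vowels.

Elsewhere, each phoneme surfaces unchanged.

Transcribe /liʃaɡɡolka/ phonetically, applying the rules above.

/l/ (word-initial): rule 2 targets it, but not word-finally or immediately before a consonant → unchanged [l].
/i/ — not in any rule's target class → [i].
/ʃ/ (between /i/ and /a/): between two vowels, so rule 4 applies → [ʒ].
/a/ (between /ʃ/ and /ɡ/): no rule targets it → [a].
/ɡ/ (between /a/ and /ɡ/) fails the environment for rule 1, so it stays [ɡ].
/ɡ/ — between /ɡ/ and /o/; rule 1 does not apply here → [ɡ].
/o/ stays [o].
/l/ (between /o/ and /k/) occurs word-finally or immediately before a consonant → [ɫ] by rule 2.
/k/ (between /l/ and /a/): no rule targets it → [k].
/a/ — not in any rule's target class → [a].

[liʒaɡɡoɫka]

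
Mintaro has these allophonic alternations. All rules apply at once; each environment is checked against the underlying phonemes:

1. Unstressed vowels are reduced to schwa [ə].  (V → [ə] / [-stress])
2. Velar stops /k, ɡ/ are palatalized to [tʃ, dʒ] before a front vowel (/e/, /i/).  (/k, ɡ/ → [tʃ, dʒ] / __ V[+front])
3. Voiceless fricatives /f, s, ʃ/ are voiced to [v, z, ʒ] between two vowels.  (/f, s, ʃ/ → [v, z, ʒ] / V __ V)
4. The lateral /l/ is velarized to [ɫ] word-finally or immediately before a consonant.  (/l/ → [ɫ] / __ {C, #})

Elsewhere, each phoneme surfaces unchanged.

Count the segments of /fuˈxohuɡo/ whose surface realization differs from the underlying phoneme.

3

Segments that undergo a rule: /u/ → [ə] (rule 1); /u/ → [ə] (rule 1); /o/ → [ə] (rule 1).
All other segments surface unchanged.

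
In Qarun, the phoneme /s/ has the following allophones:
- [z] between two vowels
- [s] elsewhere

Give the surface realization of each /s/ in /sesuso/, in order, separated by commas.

Occurrence 1 (position 1): no conditioning environment matches → elsewhere allophone [s].
Occurrence 2 (position 3): between two vowels → [z].
Occurrence 3 (position 5): between two vowels → [z].

[s], [z], [z]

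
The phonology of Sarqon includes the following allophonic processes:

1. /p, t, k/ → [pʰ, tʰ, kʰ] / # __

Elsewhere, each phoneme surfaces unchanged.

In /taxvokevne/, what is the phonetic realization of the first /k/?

/k/ — between /o/ and /e/; rule 1 does not apply here → [k].

[k]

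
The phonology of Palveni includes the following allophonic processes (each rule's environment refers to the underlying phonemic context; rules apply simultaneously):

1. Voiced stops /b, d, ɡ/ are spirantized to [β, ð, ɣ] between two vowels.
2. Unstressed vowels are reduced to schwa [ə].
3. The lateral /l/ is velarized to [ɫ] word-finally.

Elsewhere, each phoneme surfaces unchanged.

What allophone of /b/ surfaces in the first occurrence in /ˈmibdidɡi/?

[b]

/b/ (between /i/ and /d/) is in the target of rule 1 but the environment (between two vowels) is not met → [b].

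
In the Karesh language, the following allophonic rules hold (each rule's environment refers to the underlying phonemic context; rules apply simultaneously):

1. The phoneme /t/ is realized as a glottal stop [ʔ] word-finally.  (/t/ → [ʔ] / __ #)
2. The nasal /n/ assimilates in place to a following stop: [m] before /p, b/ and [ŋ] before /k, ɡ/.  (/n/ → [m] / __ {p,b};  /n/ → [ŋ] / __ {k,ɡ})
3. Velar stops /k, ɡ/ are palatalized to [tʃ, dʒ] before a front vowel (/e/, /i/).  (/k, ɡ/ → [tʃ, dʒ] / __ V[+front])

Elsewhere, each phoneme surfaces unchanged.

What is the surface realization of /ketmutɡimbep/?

[tʃetmutdʒimbep]

/k/ — word-initial, before a front vowel — surfaces as [tʃ] (rule 3).
/e/ — not in any rule's target class → [e].
/t/ — between /e/ and /m/; rule 1 does not apply here → [t].
/m/ (between /t/ and /u/): no rule targets it → [m].
/u/ (between /m/ and /t/) is unaffected → [u].
/t/ — between /u/ and /ɡ/; rule 1 does not apply here → [t].
/ɡ/ (between /t/ and /i/): before a front vowel, so rule 3 applies → [dʒ].
/i/ (between /ɡ/ and /m/): no rule targets it → [i].
/m/ — not in any rule's target class → [m].
/b/ stays [b].
/e/ — not in any rule's target class → [e].
/p/ (word-final): no rule targets it → [p].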